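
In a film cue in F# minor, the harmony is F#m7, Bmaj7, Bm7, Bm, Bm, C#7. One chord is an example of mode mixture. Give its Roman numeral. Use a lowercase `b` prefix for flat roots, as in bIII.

In F# minor (with V from harmonic minor) the diatonic chords are F#m, G#dim, A, Bm, C#, D, E. F#m7, Bm7, Bm and C#7 all belong to that set. Bmaj7 (B–D#–F#–A#) is not: scale degree 4 in F# minor carries Bm (iv). In F# major the chord on that degree is Bmaj7, so here it functions as IVmaj7, borrowed from the parallel major.

IVmaj7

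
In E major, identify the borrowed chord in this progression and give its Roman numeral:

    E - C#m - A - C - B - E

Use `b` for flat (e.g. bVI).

In E major the diatonic chords are E, F#m, G#m, A, B, C#m, D#dim. E, C#m, A and B are all diatonic. C (C–E–G) is not: scale degree 6 in E major carries C#m (vi). In E minor the chord on that degree is C, so here it functions as bVI, borrowed from the parallel minor.

bVI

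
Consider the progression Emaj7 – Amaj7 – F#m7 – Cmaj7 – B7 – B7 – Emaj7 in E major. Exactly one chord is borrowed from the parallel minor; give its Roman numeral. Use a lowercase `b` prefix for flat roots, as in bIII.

The diatonic triads in E major are E, F#m, G#m, A, B, C#m, D#dim. Emaj7, Amaj7, F#m7 and B7 are all diatonic. But Cmaj7 (C–E–G–B) is foreign: the diatonic vi on degree 6 is C#m, whereas Cmaj7 comes from E minor. It is labeled bVImaj7.

bVImaj7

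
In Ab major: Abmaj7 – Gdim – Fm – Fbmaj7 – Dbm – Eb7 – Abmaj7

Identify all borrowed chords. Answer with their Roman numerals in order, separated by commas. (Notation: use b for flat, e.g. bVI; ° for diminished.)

bVImaj7, iv

The diatonic triads in Ab major are Ab, Bbm, Cm, Db, Eb, Fm, Gdim. Abmaj7, Gdim, Fm and Eb7 all belong to that set. But Fbmaj7 (Fb–Ab–Cb–Eb) is foreign: the diatonic vi on degree 6 is Fm, whereas Fbmaj7 comes from Ab minor. It is labeled bVImaj7. Dbm (Db–Fb–Ab) is not: scale degree 4 in Ab major carries Db (IV). In Ab minor the chord on that degree is Dbm, so here it functions as iv, borrowed from the parallel minor.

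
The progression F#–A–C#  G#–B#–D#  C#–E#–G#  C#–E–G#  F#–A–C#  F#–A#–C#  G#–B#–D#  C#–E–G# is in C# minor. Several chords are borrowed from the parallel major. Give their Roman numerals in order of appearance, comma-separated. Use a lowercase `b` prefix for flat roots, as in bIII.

I, IV

C# minor has the diatonic set C#m, D#dim, E, F#m, G#, A, B (with V from harmonic minor). Of the given chords, F#–A–C# = F#m, G#–B#–D# = G# and C#–E–G# = C#m are diatonic. C#–E#–G# doesn't fit — on degree 1 C# minor would have C#m (i). C# is the degree-1 chord of C# major, so it is the borrowed I. F#–A#–C# is not: scale degree 4 in C# minor carries F#m (iv). In C# major the chord on that degree is F#, so here it functions as IV, borrowed from the parallel major.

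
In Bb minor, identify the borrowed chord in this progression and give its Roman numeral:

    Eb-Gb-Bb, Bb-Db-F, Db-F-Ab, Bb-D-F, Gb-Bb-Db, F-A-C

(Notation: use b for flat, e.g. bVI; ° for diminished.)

I

Bb minor has the diatonic set Bbm, Cdim, Db, Ebm, F, Gb, Ab (with V from harmonic minor). Of the given chords, Eb–Gb–Bb = Ebm, Bb–Db–F = Bbm, Db–F–Ab = Db, Gb–Bb–Db = Gb and F–A–C = F are diatonic. Bb–D–F doesn't fit — on degree 1 Bb minor would have Bbm (i). Bb is the degree-1 chord of Bb major, so it is the borrowed I.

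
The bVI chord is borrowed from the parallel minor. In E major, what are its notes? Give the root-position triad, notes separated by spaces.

C E G

The root of bVI is the lowered 6th degree: C# becomes C. Building the major chord from the parallel minor on C: C–E–G.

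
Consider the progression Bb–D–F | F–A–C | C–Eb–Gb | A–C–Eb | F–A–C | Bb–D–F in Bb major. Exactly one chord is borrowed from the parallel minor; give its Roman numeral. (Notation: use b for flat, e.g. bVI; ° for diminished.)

ii°

The diatonic triads in Bb major are Bb, Cm, Dm, Eb, F, Gm, Adim. Of the given chords, Bb–D–F = Bb, F–A–C = F and A–C–Eb = Adim are diatonic. But C–Eb–Gb is foreign: the diatonic ii on degree 2 is Cm, whereas Cdim comes from Bb minor. It is labeled ii°.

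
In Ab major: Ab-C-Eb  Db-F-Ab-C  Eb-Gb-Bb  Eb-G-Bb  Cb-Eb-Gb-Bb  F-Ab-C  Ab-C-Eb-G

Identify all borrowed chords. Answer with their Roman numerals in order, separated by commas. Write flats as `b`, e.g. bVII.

In Ab major the diatonic chords are Ab, Bbm, Cm, Db, Eb, Fm, Gdim. Of the given chords, Ab–C–Eb = Ab, Db–F–Ab–C = Dbmaj7, Eb–G–Bb = Eb, F–Ab–C = Fm and Ab–C–Eb–G = Abmaj7 are diatonic. Eb–Gb–Bb is not: scale degree 5 in Ab major carries Eb (V). In Ab minor the chord on that degree is Ebm, so here it functions as v, borrowed from the parallel minor. Cb–Eb–Gb–Bb is not: scale degree 3 in Ab major carries Cm (iii). In Ab minor the chord on that degree is Cbmaj7, so here it functions as bIIImaj7, borrowed from the parallel minor.

v, bIIImaj7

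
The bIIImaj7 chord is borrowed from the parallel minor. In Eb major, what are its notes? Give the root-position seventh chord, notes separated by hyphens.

Gb-Bb-Db-F

The root of bIIImaj7 is the lowered 3rd degree: G becomes Gb. In Eb minor the chord on Gb is Gb–Bb–Db–F.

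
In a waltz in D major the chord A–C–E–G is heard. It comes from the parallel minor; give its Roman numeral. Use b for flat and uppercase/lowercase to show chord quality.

v7

The root A is the diatonic 5th degree of D major; the borrowing shows in the chord quality. Diatonically D major has A (V) on that degree; A–C–E–G is instead the minor-seventh chord native to D minor, so it takes the label v7.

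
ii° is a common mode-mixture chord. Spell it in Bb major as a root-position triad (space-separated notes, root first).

ii° is built on scale degree 2, which is C in both Bb major and its parallel. Stacking thirds in Bb minor on C gives C–Eb–Gb.

C Eb Gb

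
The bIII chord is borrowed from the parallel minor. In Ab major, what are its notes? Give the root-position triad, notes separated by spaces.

Cb Eb Gb

Scale degree 3 in Ab major is C. bIII uses the lowered form, Cb, taken from Ab minor. Stacking thirds in Ab minor on Cb gives Cb–Eb–Gb.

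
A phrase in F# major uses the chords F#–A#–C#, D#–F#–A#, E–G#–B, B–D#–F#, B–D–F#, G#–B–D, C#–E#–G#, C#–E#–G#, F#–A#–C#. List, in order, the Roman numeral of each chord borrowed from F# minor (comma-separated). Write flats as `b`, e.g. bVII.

bVII, iv, ii°

F# major has the diatonic set F#, G#m, A#m, B, C#, D#m, E#dim. Of the given chords, F#–A#–C# = F#, D#–F#–A# = D#m, B–D#–F# = B and C#–E#–G# = C# are diatonic. E–G#–B is not: scale degree 7 in F# major carries E#dim (vii°). In F# minor the chord on that degree is E, so here it functions as bVII, borrowed from the parallel minor. B–D–F# is not: scale degree 4 in F# major carries B (IV). In F# minor the chord on that degree is Bm, so here it functions as iv, borrowed from the parallel minor. G#–B–D doesn't fit — on degree 2 F# major would have G#m (ii). G#dim is the degree-2 chord of F# minor, so it is the borrowed ii°.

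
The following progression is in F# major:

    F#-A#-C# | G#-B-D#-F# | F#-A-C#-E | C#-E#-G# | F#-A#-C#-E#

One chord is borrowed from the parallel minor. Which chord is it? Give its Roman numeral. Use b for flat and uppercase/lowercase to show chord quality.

The diatonic triads in F# major are F#, G#m, A#m, B, C#, D#m, E#dim. F#–A#–C# = F#, G#–B–D#–F# = G#m7, C#–E#–G# = C# and F#–A#–C#–E# = F#maj7 are all diatonic. F#–A–C#–E doesn't fit — on degree 1 F# major would have F# (I). F#m7 is the degree-1 chord of F# minor, so it is the borrowed i7.

i7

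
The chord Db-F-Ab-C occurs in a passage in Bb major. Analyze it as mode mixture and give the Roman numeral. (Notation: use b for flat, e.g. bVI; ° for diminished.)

In Bb major scale degree 3 is D; Db is its lowered form, from Bb minor. Diatonically Bb major has Dm (iii) on that degree; Db–F–Ab–C is instead the major-seventh chord native to Bb minor, so it takes the label bIIImaj7.

bIIImaj7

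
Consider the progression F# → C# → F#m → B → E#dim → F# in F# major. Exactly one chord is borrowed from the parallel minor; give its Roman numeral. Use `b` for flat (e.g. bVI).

In F# major the diatonic chords are F#, G#m, A#m, B, C#, D#m, E#dim. F#, C#, B and E#dim are all diatonic. F#m (F#–A–C#) doesn't fit — on degree 1 F# major would have F# (I). F#m is the degree-1 chord of F# minor, so it is the borrowed i.

i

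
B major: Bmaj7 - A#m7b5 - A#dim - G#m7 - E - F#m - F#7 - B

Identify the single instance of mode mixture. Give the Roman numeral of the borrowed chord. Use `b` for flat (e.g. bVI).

In B major the diatonic chords are B, C#m, D#m, E, F#, G#m, A#dim. Bmaj7, A#m7b5, A#dim, G#m7, E, F#7 and B are all diatonic. F#m (F#–A–C#) is not: scale degree 5 in B major carries F# (V). In B minor the chord on that degree is F#m, so here it functions as v, borrowed from the parallel minor.

v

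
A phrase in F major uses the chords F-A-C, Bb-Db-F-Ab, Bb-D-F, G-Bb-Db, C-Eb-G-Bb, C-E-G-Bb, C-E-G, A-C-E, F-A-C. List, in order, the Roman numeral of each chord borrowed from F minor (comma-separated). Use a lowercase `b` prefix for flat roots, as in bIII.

iv7, ii°, v7

F major has the diatonic set F, Gm, Am, Bb, C, Dm, Edim. F–A–C = F, Bb–D–F = Bb, C–E–G–Bb = C7, C–E–G = C and A–C–E = Am are all diatonic. Bb–Db–F–Ab doesn't fit — on degree 4 F major would have Bb (IV). Bbm7 is the degree-4 chord of F minor, so it is the borrowed iv7. G–Bb–Db is not: scale degree 2 in F major carries Gm (ii). In F minor the chord on that degree is Gdim, so here it functions as ii°, borrowed from the parallel minor. C–Eb–G–Bb doesn't fit — on degree 5 F major would have C (V). Cm7 is the degree-5 chord of F minor, so it is the borrowed v7.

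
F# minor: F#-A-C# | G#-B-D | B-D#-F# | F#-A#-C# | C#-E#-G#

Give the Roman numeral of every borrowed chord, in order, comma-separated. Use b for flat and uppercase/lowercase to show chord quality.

IV, I

In F# minor (with V from harmonic minor) the diatonic chords are F#m, G#dim, A, Bm, C#, D, E. Of the given chords, F#–A–C# = F#m, G#–B–D = G#dim and C#–E#–G# = C# are diatonic. But B–D#–F# is foreign: the diatonic iv on degree 4 is Bm, whereas B comes from F# major. It is labeled IV. F#–A#–C# doesn't fit — on degree 1 F# minor would have F#m (i). F# is the degree-1 chord of F# major, so it is the borrowed I.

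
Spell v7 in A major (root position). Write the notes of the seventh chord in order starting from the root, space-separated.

v7 is built on scale degree 5, which is E in both A major and its parallel. Stacking thirds in A minor on E gives E–G–B–D.

E G B D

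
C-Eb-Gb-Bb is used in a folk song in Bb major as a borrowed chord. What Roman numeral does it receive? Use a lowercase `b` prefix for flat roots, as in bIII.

C is scale degree 2 in Bb major. Diatonically Bb major has Cm (ii) on that degree; C–Eb–Gb–Bb is instead the half-diminished-seventh chord native to Bb minor, so it takes the label iiø7.

iiø7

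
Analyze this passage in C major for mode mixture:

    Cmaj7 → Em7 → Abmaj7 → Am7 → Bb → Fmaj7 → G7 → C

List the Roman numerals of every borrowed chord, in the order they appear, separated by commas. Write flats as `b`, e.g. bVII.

bVImaj7, bVII

C major has the diatonic set C, Dm, Em, F, G, Am, Bdim. Cmaj7, Em7, Am7, Fmaj7, G7 and C all belong to that set. Abmaj7 (Ab–C–Eb–G) is not: scale degree 6 in C major carries Am (vi). In C minor the chord on that degree is Abmaj7, so here it functions as bVImaj7, borrowed from the parallel minor. Bb (Bb–D–F) doesn't fit — on degree 7 C major would have Bdim (vii°). Bb is the degree-7 chord of C minor, so it is the borrowed bVII.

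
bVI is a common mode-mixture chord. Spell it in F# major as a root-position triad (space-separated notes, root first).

Scale degree 6 in F# major is D#. bVI uses the lowered form, D, taken from F# minor. In F# minor the chord on D is D–F#–A.

D F# A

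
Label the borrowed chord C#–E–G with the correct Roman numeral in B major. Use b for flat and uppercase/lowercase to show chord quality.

ii°

The root C# is the diatonic 2nd degree of B major; the borrowing shows in the chord quality. Diatonically B major has C#m (ii) on that degree; C#–E–G is instead the diminished chord native to B minor, so it takes the label ii°.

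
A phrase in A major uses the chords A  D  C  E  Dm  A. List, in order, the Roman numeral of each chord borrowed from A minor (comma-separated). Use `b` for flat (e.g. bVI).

bIII, iv

A major has the diatonic set A, Bm, C#m, D, E, F#m, G#dim. A, D and E all belong to that set. C (C–E–G) doesn't fit — on degree 3 A major would have C#m (iii). C is the degree-3 chord of A minor, so it is the borrowed bIII. Dm (D–F–A) is not: scale degree 4 in A major carries D (IV). In A minor the chord on that degree is Dm, so here it functions as iv, borrowed from the parallel minor.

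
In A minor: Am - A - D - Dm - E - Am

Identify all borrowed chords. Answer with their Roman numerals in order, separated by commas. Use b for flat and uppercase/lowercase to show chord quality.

I, IV

The diatonic triads in A minor (with V from harmonic minor) are Am, Bdim, C, Dm, E, F, G. Of the given chords, Am, Dm and E are diatonic. A (A–C#–E) doesn't fit — on degree 1 A minor would have Am (i). A is the degree-1 chord of A major, so it is the borrowed I. But D (D–F#–A) is foreign: the diatonic iv on degree 4 is Dm, whereas D comes from A major. It is labeled IV.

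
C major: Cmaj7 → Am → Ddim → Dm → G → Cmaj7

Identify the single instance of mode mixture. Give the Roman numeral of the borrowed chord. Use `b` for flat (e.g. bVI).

ii°

In C major the diatonic chords are C, Dm, Em, F, G, Am, Bdim. Of the given chords, Cmaj7, Am, Dm and G are diatonic. But Ddim (D–F–Ab) is foreign: the diatonic ii on degree 2 is Dm, whereas Ddim comes from C minor. It is labeled ii°.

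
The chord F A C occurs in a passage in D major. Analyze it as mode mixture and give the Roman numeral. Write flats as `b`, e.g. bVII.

F is the lowered form of scale degree 3 in D major (the diatonic degree 3 is F#). F–A–C is a major chord — the form found in D minor, not the diatonic iii (F#m). Borrowed into D major it is written bIII.

bIII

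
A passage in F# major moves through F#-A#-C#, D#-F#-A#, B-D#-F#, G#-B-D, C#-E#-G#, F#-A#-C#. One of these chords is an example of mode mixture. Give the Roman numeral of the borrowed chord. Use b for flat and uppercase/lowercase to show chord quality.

F# major has the diatonic set F#, G#m, A#m, B, C#, D#m, E#dim. Of the given chords, F#–A#–C# = F#, D#–F#–A# = D#m, B–D#–F# = B and C#–E#–G# = C# are diatonic. G#–B–D doesn't fit — on degree 2 F# major would have G#m (ii). G#dim is the degree-2 chord of F# minor, so it is the borrowed ii°.

ii°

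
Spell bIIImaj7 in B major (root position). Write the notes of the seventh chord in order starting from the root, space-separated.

Scale degree 3 in B major is D#. bIIImaj7 uses the lowered form, D, taken from B minor. In B minor the chord on D is D–F#–A–C#.

D F# A C#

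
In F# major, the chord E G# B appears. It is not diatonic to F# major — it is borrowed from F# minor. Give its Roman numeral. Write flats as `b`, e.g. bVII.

bVII

The root E is the lowered 7th scale degree — diatonically F# major has E# there. E–G#–B is a major chord — the form found in F# minor, not the diatonic vii° (E#dim). Borrowed into F# major it is written bVII.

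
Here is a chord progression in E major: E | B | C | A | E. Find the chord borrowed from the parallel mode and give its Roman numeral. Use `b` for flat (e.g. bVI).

bVI

In E major the diatonic chords are E, F#m, G#m, A, B, C#m, D#dim. E, B and A are all diatonic. C (C–E–G) doesn't fit — on degree 6 E major would have C#m (vi). C is the degree-6 chord of E minor, so it is the borrowed bVI.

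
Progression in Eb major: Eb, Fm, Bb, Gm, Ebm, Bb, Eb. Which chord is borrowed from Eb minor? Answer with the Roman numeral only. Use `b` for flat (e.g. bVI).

In Eb major the diatonic chords are Eb, Fm, Gm, Ab, Bb, Cm, Ddim. Eb, Fm, Bb and Gm are all diatonic. But Ebm (Eb–Gb–Bb) is foreign: the diatonic I on degree 1 is Eb, whereas Ebm comes from Eb minor. It is labeled i.

i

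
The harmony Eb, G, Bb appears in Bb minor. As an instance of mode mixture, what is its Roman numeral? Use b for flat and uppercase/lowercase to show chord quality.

IV

The root Eb is the diatonic 4th degree of Bb minor; the borrowing shows in the chord quality. Eb–G–Bb is a major chord — the form found in Bb major, not the diatonic iv (Ebm). Borrowed into Bb minor it is written IV.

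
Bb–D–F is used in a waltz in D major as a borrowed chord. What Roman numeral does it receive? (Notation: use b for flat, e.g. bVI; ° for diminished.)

bVI

In D major scale degree 6 is B; Bb is its lowered form, from D minor. The diatonic chord on degree 6 would be Bm (vi), but Bb–D–F is the major chord from D minor. As a borrowed chord it is labeled bVI.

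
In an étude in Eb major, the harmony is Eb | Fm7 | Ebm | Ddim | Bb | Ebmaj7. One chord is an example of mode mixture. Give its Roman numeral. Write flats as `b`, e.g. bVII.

Eb major has the diatonic set Eb, Fm, Gm, Ab, Bb, Cm, Ddim. Eb, Fm7, Ddim, Bb and Ebmaj7 are all diatonic. Ebm (Eb–Gb–Bb) doesn't fit — on degree 1 Eb major would have Eb (I). Ebm is the degree-1 chord of Eb minor, so it is the borrowed i.

i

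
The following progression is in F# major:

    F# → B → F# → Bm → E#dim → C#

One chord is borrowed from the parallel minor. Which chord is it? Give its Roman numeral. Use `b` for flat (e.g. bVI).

iv

The diatonic triads in F# major are F#, G#m, A#m, B, C#, D#m, E#dim. F#, B, E#dim and C# are all diatonic. Bm (B–D–F#) is not: scale degree 4 in F# major carries B (IV). In F# minor the chord on that degree is Bm, so here it functions as iv, borrowed from the parallel minor.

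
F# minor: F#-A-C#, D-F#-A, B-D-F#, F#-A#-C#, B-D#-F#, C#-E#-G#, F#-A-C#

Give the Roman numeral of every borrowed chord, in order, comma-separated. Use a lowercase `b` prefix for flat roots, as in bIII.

I, IV

The diatonic triads in F# minor (with V from harmonic minor) are F#m, G#dim, A, Bm, C#, D, E. F#–A–C# = F#m, D–F#–A = D, B–D–F# = Bm and C#–E#–G# = C# all belong to that set. F#–A#–C# is not: scale degree 1 in F# minor carries F#m (i). In F# major the chord on that degree is F#, so here it functions as I, borrowed from the parallel major. B–D#–F# doesn't fit — on degree 4 F# minor would have Bm (iv). B is the degree-4 chord of F# major, so it is the borrowed IV.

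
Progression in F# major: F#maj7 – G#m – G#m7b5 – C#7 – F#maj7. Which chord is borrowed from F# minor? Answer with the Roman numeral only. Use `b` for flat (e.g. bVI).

In F# major the diatonic chords are F#, G#m, A#m, B, C#, D#m, E#dim. F#maj7, G#m and C#7 all belong to that set. G#m7b5 (G#–B–D–F#) doesn't fit — on degree 2 F# major would have G#m (ii). G#m7b5 is the degree-2 chord of F# minor, so it is the borrowed iiø7.

iiø7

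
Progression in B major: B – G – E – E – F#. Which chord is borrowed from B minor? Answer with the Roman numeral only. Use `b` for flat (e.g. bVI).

The diatonic triads in B major are B, C#m, D#m, E, F#, G#m, A#dim. Of the given chords, B, E and F# are diatonic. G (G–B–D) doesn't fit — on degree 6 B major would have G#m (vi). G is the degree-6 chord of B minor, so it is the borrowed bVI.

bVI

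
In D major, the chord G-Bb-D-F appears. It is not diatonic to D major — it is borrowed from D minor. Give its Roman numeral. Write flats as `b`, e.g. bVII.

iv7

G is scale degree 4 in D major. G–Bb–D–F is a minor-seventh chord — the form found in D minor, not the diatonic IV (G). Borrowed into D major it is written iv7.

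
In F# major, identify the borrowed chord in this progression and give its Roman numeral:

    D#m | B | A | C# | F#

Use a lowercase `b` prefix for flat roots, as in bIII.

bIII

F# major has the diatonic set F#, G#m, A#m, B, C#, D#m, E#dim. Of the given chords, D#m, B, C# and F# are diatonic. A (A–C#–E) doesn't fit — on degree 3 F# major would have A#m (iii). A is the degree-3 chord of F# minor, so it is the borrowed bIII.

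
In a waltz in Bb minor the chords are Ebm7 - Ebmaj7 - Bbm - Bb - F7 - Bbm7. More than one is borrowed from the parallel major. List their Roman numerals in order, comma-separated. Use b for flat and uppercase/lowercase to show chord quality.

Bb minor has the diatonic set Bbm, Cdim, Db, Ebm, F, Gb, Ab (with V from harmonic minor). Ebm7, Bbm, F7 and Bbm7 are all diatonic. Ebmaj7 (Eb–G–Bb–D) is not: scale degree 4 in Bb minor carries Ebm (iv). In Bb major the chord on that degree is Ebmaj7, so here it functions as IVmaj7, borrowed from the parallel major. Bb (Bb–D–F) is not: scale degree 1 in Bb minor carries Bbm (i). In Bb major the chord on that degree is Bb, so here it functions as I, borrowed from the parallel major.

IVmaj7, I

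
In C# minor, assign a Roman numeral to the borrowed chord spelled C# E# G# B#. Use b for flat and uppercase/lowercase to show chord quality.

Imaj7

The root C# is the diatonic 1st degree of C# minor; the borrowing shows in the chord quality. The diatonic chord on degree 1 would be C#m (i), but C#–E#–G#–B# is the major-seventh chord from C# major. As a borrowed chord it is labeled Imaj7.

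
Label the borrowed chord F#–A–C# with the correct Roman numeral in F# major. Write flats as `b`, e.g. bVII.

The root F# is the diatonic 1st degree of F# major; the borrowing shows in the chord quality. Diatonically F# major has F# (I) on that degree; F#–A–C# is instead the minor chord native to F# minor, so it takes the label i.

i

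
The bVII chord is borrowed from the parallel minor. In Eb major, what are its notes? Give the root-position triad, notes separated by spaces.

bVII is built on the lowered scale degree 7. In Eb major degree 7 is D; lowered it becomes Db. Building the major chord from the parallel minor on Db: Db–F–Ab.

Db F Ab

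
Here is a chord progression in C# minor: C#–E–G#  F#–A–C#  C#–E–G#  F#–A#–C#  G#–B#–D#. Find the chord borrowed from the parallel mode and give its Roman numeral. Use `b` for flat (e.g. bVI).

In C# minor (with V from harmonic minor) the diatonic chords are C#m, D#dim, E, F#m, G#, A, B. C#–E–G# = C#m, F#–A–C# = F#m and G#–B#–D# = G# are all diatonic. F#–A#–C# doesn't fit — on degree 4 C# minor would have F#m (iv). F# is the degree-4 chord of C# major, so it is the borrowed IV.

IV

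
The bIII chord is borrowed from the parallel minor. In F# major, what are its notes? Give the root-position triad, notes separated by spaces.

A C# E

Scale degree 3 in F# major is A#. bIII uses the lowered form, A, taken from F# minor. In F# minor the chord on A is A–C#–E.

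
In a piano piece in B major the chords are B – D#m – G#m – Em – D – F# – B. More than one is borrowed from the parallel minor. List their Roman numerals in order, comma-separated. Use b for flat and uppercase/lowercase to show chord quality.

The diatonic triads in B major are B, C#m, D#m, E, F#, G#m, A#dim. Of the given chords, B, D#m, G#m and F# are diatonic. Em (E–G–B) is not: scale degree 4 in B major carries E (IV). In B minor the chord on that degree is Em, so here it functions as iv, borrowed from the parallel minor. But D (D–F#–A) is foreign: the diatonic iii on degree 3 is D#m, whereas D comes from B minor. It is labeled bIII.

iv, bIII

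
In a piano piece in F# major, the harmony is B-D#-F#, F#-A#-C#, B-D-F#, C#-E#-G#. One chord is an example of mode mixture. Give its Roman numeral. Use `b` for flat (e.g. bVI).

iv

The diatonic triads in F# major are F#, G#m, A#m, B, C#, D#m, E#dim. Of the given chords, B–D#–F# = B, F#–A#–C# = F# and C#–E#–G# = C# are diatonic. B–D–F# doesn't fit — on degree 4 F# major would have B (IV). Bm is the degree-4 chord of F# minor, so it is the borrowed iv.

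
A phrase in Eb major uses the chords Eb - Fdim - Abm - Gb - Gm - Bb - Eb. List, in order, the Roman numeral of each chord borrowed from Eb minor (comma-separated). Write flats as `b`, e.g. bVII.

ii°, iv, bIII

In Eb major the diatonic chords are Eb, Fm, Gm, Ab, Bb, Cm, Ddim. Eb, Gm and Bb all belong to that set. Fdim (F–Ab–Cb) doesn't fit — on degree 2 Eb major would have Fm (ii). Fdim is the degree-2 chord of Eb minor, so it is the borrowed ii°. Abm (Ab–Cb–Eb) doesn't fit — on degree 4 Eb major would have Ab (IV). Abm is the degree-4 chord of Eb minor, so it is the borrowed iv. Gb (Gb–Bb–Db) doesn't fit — on degree 3 Eb major would have Gm (iii). Gb is the degree-3 chord of Eb minor, so it is the borrowed bIII.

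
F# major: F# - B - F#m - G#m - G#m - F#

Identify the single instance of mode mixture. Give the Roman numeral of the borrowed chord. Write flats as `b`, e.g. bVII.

i

F# major has the diatonic set F#, G#m, A#m, B, C#, D#m, E#dim. F#, B and G#m are all diatonic. F#m (F#–A–C#) doesn't fit — on degree 1 F# major would have F# (I). F#m is the degree-1 chord of F# minor, so it is the borrowed i.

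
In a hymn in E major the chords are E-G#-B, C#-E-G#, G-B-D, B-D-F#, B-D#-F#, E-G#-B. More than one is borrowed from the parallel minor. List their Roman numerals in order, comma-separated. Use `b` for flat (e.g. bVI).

E major has the diatonic set E, F#m, G#m, A, B, C#m, D#dim. E–G#–B = E, C#–E–G# = C#m and B–D#–F# = B all belong to that set. G–B–D is not: scale degree 3 in E major carries G#m (iii). In E minor the chord on that degree is G, so here it functions as bIII, borrowed from the parallel minor. B–D–F# doesn't fit — on degree 5 E major would have B (V). Bm is the degree-5 chord of E minor, so it is the borrowed v.

bIII, v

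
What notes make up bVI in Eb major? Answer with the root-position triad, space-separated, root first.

bVI is built on the lowered scale degree 6. In Eb major degree 6 is C; lowered it becomes Cb. In Eb minor the chord on Cb is Cb–Eb–Gb.

Cb Eb Gb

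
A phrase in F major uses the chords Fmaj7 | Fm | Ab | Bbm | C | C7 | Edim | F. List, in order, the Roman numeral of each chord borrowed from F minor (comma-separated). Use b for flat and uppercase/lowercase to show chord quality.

i, bIII, iv

F major has the diatonic set F, Gm, Am, Bb, C, Dm, Edim. Fmaj7, C, C7, Edim and F all belong to that set. Fm (F–Ab–C) is not: scale degree 1 in F major carries F (I). In F minor the chord on that degree is Fm, so here it functions as i, borrowed from the parallel minor. But Ab (Ab–C–Eb) is foreign: the diatonic iii on degree 3 is Am, whereas Ab comes from F minor. It is labeled bIII. But Bbm (Bb–Db–F) is foreign: the diatonic IV on degree 4 is Bb, whereas Bbm comes from F minor. It is labeled iv.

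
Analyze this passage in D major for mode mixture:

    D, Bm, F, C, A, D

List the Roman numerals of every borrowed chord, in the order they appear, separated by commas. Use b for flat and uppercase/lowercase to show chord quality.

bIII, bVII

D major has the diatonic set D, Em, F#m, G, A, Bm, C#dim. Of the given chords, D, Bm and A are diatonic. F (F–A–C) doesn't fit — on degree 3 D major would have F#m (iii). F is the degree-3 chord of D minor, so it is the borrowed bIII. C (C–E–G) is not: scale degree 7 in D major carries C#dim (vii°). In D minor the chord on that degree is C, so here it functions as bVII, borrowed from the parallel minor.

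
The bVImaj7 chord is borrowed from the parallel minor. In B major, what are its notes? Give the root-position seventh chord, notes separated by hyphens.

G-B-D-F#

The root of bVImaj7 is the lowered 6th degree: G# becomes G. Stacking thirds in B minor on G gives G–B–D–F#.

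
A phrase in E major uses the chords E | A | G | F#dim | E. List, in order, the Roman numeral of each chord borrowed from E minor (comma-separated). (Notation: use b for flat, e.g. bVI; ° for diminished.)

bIII, ii°

The diatonic triads in E major are E, F#m, G#m, A, B, C#m, D#dim. Of the given chords, E and A are diatonic. G (G–B–D) is not: scale degree 3 in E major carries G#m (iii). In E minor the chord on that degree is G, so here it functions as bIII, borrowed from the parallel minor. But F#dim (F#–A–C) is foreign: the diatonic ii on degree 2 is F#m, whereas F#dim comes from E minor. It is labeled ii°.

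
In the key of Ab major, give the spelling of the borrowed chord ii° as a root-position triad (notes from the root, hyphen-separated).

Bb-Db-Fb

The root, Bb, is scale degree 2 — the same note in Ab major and Ab minor; only the chord quality changes. Building the diminished chord from the parallel minor on Bb: Bb–Db–Fb.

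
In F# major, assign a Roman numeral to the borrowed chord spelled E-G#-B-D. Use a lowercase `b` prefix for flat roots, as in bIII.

E is the lowered form of scale degree 7 in F# major (the diatonic degree 7 is E#). The diatonic chord on degree 7 would be E#dim (vii°), but E–G#–B–D is the dominant-seventh chord from F# minor. As a borrowed chord it is labeled bVII7.

bVII7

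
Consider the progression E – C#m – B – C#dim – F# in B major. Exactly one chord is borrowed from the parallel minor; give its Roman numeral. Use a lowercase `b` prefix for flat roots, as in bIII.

ii°

B major has the diatonic set B, C#m, D#m, E, F#, G#m, A#dim. E, C#m, B and F# are all diatonic. But C#dim (C#–E–G) is foreign: the diatonic ii on degree 2 is C#m, whereas C#dim comes from B minor. It is labeled ii°.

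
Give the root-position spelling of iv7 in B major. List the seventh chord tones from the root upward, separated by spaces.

iv7 is built on scale degree 4, which is E in both B major and its parallel. Stacking thirds in B minor on E gives E–G–B–D.

E G B D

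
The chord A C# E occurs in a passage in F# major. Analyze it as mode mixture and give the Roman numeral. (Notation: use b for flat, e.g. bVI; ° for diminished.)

bIII

A is the lowered form of scale degree 3 in F# major (the diatonic degree 3 is A#). A–C#–E is a major chord — the form found in F# minor, not the diatonic iii (A#m). Borrowed into F# major it is written bIII.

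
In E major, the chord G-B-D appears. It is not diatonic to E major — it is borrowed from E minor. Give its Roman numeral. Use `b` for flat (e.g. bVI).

In E major scale degree 3 is G#; G is its lowered form, from E minor. Diatonically E major has G#m (iii) on that degree; G–B–D is instead the major chord native to E minor, so it takes the label bIII.

bIII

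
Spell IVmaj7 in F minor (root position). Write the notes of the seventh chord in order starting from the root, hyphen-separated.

Bb-D-F-A

The root, Bb, is scale degree 4 — the same note in F minor and F major; only the chord quality changes. In F major the chord on Bb is Bb–D–F–A.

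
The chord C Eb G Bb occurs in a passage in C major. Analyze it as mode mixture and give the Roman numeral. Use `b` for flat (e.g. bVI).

The root C is the diatonic 1st degree of C major; the borrowing shows in the chord quality. C–Eb–G–Bb is a minor-seventh chord — the form found in C minor, not the diatonic I (C). Borrowed into C major it is written i7.

i7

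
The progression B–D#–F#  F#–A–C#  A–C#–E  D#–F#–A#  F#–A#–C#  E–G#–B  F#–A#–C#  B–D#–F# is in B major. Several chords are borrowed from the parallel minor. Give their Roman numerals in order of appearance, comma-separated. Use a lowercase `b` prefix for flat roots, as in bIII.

v, bVII

In B major the diatonic chords are B, C#m, D#m, E, F#, G#m, A#dim. B–D#–F# = B, D#–F#–A# = D#m, F#–A#–C# = F# and E–G#–B = E all belong to that set. F#–A–C# doesn't fit — on degree 5 B major would have F# (V). F#m is the degree-5 chord of B minor, so it is the borrowed v. A–C#–E doesn't fit — on degree 7 B major would have A#dim (vii°). A is the degree-7 chord of B minor, so it is the borrowed bVII.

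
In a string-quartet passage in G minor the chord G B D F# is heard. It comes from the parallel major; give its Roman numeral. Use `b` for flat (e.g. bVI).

Imaj7

G is scale degree 1 in G minor. G–B–D–F# is a major-seventh chord — the form found in G major, not the diatonic i (Gm). Borrowed into G minor it is written Imaj7.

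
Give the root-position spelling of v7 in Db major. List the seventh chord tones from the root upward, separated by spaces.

Ab Cb Eb Gb

v7 is built on scale degree 5, which is Ab in both Db major and its parallel. Stacking thirds in Db minor on Ab gives Ab–Cb–Eb–Gb.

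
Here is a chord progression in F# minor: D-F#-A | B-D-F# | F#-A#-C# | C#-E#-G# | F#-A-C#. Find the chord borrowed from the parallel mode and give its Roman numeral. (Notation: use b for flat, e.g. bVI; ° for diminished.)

The diatonic triads in F# minor (with V from harmonic minor) are F#m, G#dim, A, Bm, C#, D, E. D–F#–A = D, B–D–F# = Bm, C#–E#–G# = C# and F#–A–C# = F#m all belong to that set. But F#–A#–C# is foreign: the diatonic i on degree 1 is F#m, whereas F# comes from F# major. It is labeled I.

I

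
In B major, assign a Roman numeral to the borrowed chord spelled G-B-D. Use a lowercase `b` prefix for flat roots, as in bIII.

The root G is the lowered 6th scale degree — diatonically B major has G# there. G–B–D is a major chord — the form found in B minor, not the diatonic vi (G#m). Borrowed into B major it is written bVI.

bVI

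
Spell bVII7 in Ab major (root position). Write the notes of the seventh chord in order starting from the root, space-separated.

Scale degree 7 in Ab major is G. bVII7 uses the lowered form, Gb, taken from Ab minor. Stacking thirds in Ab minor on Gb gives Gb–Bb–Db–Fb.

Gb Bb Db Fb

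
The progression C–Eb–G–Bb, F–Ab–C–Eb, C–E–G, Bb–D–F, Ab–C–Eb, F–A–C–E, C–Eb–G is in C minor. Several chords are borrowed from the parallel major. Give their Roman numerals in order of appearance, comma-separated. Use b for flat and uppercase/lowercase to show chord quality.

I, IVmaj7

The diatonic triads in C minor (with V from harmonic minor) are Cm, Ddim, Eb, Fm, G, Ab, Bb. Of the given chords, C–Eb–G–Bb = Cm7, F–Ab–C–Eb = Fm7, Bb–D–F = Bb, Ab–C–Eb = Ab and C–Eb–G = Cm are diatonic. C–E–G is not: scale degree 1 in C minor carries Cm (i). In C major the chord on that degree is C, so here it functions as I, borrowed from the parallel major. But F–A–C–E is foreign: the diatonic iv on degree 4 is Fm, whereas Fmaj7 comes from C major. It is labeled IVmaj7.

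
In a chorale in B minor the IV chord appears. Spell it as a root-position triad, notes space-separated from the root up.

E G# B

IV is built on scale degree 4, which is E in both B minor and its parallel. Stacking thirds in B major on E gives E–G#–B.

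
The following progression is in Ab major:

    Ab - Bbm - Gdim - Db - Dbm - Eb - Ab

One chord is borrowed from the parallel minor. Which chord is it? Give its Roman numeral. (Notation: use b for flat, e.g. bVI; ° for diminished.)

In Ab major the diatonic chords are Ab, Bbm, Cm, Db, Eb, Fm, Gdim. Of the given chords, Ab, Bbm, Gdim, Db and Eb are diatonic. Dbm (Db–Fb–Ab) doesn't fit — on degree 4 Ab major would have Db (IV). Dbm is the degree-4 chord of Ab minor, so it is the borrowed iv.

iv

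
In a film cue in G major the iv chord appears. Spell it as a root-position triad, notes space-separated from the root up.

The root, C, is scale degree 4 — the same note in G major and G minor; only the chord quality changes. Stacking thirds in G minor on C gives C–Eb–G.

C Eb G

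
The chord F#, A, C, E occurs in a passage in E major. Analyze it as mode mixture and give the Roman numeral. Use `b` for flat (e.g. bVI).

iiø7

F# is scale degree 2 in E major. F#–A–C–E is a half-diminished-seventh chord — the form found in E minor, not the diatonic ii (F#m). Borrowed into E major it is written iiø7.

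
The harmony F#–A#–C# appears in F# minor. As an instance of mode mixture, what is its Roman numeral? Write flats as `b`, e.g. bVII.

I

F# is scale degree 1 in F# minor. F#–A#–C# is a major chord — the form found in F# major, not the diatonic i (F#m). Borrowed into F# minor it is written I.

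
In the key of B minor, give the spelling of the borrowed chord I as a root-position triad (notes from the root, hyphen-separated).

The root, B, is scale degree 1 — the same note in B minor and B major; only the chord quality changes. In B major the chord on B is B–D#–F#.

B-D#-F#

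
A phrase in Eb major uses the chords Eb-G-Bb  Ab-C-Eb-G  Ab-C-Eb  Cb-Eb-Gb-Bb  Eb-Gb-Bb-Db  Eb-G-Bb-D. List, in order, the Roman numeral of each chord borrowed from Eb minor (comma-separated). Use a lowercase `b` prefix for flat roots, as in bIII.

bVImaj7, i7

Eb major has the diatonic set Eb, Fm, Gm, Ab, Bb, Cm, Ddim. Eb–G–Bb = Eb, Ab–C–Eb–G = Abmaj7, Ab–C–Eb = Ab and Eb–G–Bb–D = Ebmaj7 all belong to that set. But Cb–Eb–Gb–Bb is foreign: the diatonic vi on degree 6 is Cm, whereas Cbmaj7 comes from Eb minor. It is labeled bVImaj7. But Eb–Gb–Bb–Db is foreign: the diatonic I on degree 1 is Eb, whereas Ebm7 comes from Eb minor. It is labeled i7.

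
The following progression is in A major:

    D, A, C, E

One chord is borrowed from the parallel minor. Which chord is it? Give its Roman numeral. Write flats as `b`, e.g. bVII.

bIII

The diatonic triads in A major are A, Bm, C#m, D, E, F#m, G#dim. Of the given chords, D, A and E are diatonic. C (C–E–G) doesn't fit — on degree 3 A major would have C#m (iii). C is the degree-3 chord of A minor, so it is the borrowed bIII.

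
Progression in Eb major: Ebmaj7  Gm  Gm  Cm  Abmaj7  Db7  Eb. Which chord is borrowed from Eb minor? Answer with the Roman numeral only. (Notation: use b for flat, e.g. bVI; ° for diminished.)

Eb major has the diatonic set Eb, Fm, Gm, Ab, Bb, Cm, Ddim. Ebmaj7, Gm, Cm, Abmaj7 and Eb are all diatonic. Db7 (Db–F–Ab–Cb) is not: scale degree 7 in Eb major carries Ddim (vii°). In Eb minor the chord on that degree is Db7, so here it functions as bVII7, borrowed from the parallel minor.

bVII7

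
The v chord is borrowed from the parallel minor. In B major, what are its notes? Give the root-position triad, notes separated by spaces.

F# A C#

v is built on scale degree 5, which is F# in both B major and its parallel. In B minor the chord on F# is F#–A–C#.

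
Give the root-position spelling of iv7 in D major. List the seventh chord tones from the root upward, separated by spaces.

iv7 is built on scale degree 4, which is G in both D major and its parallel. Stacking thirds in D minor on G gives G–Bb–D–F.

G Bb D F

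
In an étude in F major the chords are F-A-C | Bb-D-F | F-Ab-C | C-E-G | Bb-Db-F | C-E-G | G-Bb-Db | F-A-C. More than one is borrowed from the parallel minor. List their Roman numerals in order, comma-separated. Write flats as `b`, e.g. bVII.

i, iv, ii°

F major has the diatonic set F, Gm, Am, Bb, C, Dm, Edim. F–A–C = F, Bb–D–F = Bb and C–E–G = C are all diatonic. F–Ab–C doesn't fit — on degree 1 F major would have F (I). Fm is the degree-1 chord of F minor, so it is the borrowed i. Bb–Db–F is not: scale degree 4 in F major carries Bb (IV). In F minor the chord on that degree is Bbm, so here it functions as iv, borrowed from the parallel minor. G–Bb–Db doesn't fit — on degree 2 F major would have Gm (ii). Gdim is the degree-2 chord of F minor, so it is the borrowed ii°.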